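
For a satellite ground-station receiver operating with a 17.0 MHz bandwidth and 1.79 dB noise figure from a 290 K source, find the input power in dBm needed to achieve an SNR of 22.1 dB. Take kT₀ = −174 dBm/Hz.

Sensitivity = −174 + 10 log₁₀(B) + NF + SNR_min
= −174 + 72.3 + 1.79 + 22.1
= −77.81 dBm → −77.8 dBm

−77.8 dBm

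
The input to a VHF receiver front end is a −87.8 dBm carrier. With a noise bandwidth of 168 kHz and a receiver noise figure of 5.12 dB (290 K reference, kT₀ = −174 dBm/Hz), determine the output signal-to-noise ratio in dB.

Noise floor: N = −174 + 10 log₁₀(B) + NF
10 log₁₀(1.68×10⁵) = 52.25 dB
N = −174 + 52.25 + 5.12 = −116.63 dBm
SNR = P_sig − N = −87.8 − (−116.63) = 28.83 dB → 28.8 dB

28.8 dB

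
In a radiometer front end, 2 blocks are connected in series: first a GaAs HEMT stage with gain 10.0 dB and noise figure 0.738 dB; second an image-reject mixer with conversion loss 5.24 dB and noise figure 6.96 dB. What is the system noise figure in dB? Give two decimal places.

1.99 dB

Convert to linear (a loss of L dB is a gain of −L dB): F_i = 10^(NF_i/10), G_i = 10^(G_i,dB/10)
  Stage 1: F_1 = 10^(0.738/10) = 1.185, G_1 = 10^(10.0/10) = 10.00
  Stage 2: F_2 = 10^(6.96/10) = 4.966, G_2 = 10^(−5.24/10) = 0.2992
Friis cascade:
  F = 1.185 + (4.966 − 1)/10.00 = 1.582
NF = 10 log₁₀(1.582) = 1.99 dB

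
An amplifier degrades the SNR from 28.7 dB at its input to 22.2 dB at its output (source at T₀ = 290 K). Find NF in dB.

NF (dB) = SNR_in(dB) − SNR_out(dB) when the source is at T₀
NF = 28.7 − 22.2 = 6.5 dB

6.5 dB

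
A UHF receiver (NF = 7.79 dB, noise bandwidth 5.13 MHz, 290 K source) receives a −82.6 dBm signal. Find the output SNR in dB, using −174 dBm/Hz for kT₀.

Noise floor: N = −174 + 10 log₁₀(B) + NF
10 log₁₀(5.13×10⁶) = 67.1 dB
N = −174 + 67.1 + 7.79 = −99.11 dBm
SNR = P_sig − N = −82.6 − (−99.11) = 16.51 dB → 16.5 dB

16.5 dB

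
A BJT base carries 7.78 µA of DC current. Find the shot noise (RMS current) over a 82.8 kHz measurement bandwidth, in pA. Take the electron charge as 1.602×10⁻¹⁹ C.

I_n = √(2qI·B)
2qI·B = 2 × 1.602×10⁻¹⁹ × 7.78×10⁻⁶ × 8.28×10⁴ = 2.06×10⁻¹⁹ A²
I_n = √(2.06×10⁻¹⁹) = 4.54×10⁻¹⁰ A = 454 pA

454 pA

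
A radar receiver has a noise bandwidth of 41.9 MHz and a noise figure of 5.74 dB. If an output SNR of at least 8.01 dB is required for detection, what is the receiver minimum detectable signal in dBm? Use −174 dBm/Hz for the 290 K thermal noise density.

−84.0 dBm

Sensitivity = −174 + 10 log₁₀(B) + NF + SNR_min
= −174 + 76.22 + 5.74 + 8.01
= −84.03 dBm → −84.0 dBm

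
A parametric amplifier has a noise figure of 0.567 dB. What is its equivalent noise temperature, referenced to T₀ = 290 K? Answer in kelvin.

40.4 K

F = 10^(0.567/10) = 1.13946
T_e = (F − 1)·T₀ = (1.13946 − 1) × 290 = 40.4 K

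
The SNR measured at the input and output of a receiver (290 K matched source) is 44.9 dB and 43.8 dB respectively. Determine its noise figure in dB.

NF (dB) = SNR_in(dB) − SNR_out(dB) when the source is at T₀
NF = 44.9 − 43.8 = 1.1 dB

1.1 dB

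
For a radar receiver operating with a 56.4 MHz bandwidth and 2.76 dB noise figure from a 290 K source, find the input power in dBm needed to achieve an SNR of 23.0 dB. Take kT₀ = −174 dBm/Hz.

−70.7 dBm

Sensitivity = −174 + 10 log₁₀(B) + NF + SNR_min
= −174 + 77.51 + 2.76 + 23.0
= −70.73 dBm → −70.7 dBm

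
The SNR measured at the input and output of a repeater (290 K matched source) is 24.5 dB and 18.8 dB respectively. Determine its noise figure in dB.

5.7 dB

NF (dB) = SNR_in(dB) − SNR_out(dB) when the source is at T₀
NF = 24.5 − 18.8 = 5.7 dB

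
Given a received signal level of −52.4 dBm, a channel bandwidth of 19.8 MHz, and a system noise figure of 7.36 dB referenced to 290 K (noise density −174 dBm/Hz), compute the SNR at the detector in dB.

41.3 dB

Noise floor: N = −174 + 10 log₁₀(B) + NF
10 log₁₀(1.98×10⁷) = 72.97 dB
N = −174 + 72.97 + 7.36 = −93.67 dBm
SNR = P_sig − N = −52.4 − (−93.67) = 41.27 dB → 41.3 dB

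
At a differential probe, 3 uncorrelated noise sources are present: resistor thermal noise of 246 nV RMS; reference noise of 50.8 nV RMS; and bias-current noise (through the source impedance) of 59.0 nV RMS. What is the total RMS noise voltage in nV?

Uncorrelated sources add in power (mean-square): V_tot = √(ΣV_i²)
V_tot = √[(2.46×10⁻⁷)² + (5.08×10⁻⁸)² + (5.90×10⁻⁸)²] = 2.58×10⁻⁷ V = 258 nV

258 nV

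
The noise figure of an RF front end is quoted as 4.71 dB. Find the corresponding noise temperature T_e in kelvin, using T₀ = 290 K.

F = 10^(4.71/10) = 2.95801
T_e = (F − 1)·T₀ = (2.95801 − 1) × 290 = 568 K

568 K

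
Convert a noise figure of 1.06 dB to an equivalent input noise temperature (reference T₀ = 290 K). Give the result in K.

80.2 K

F = 10^(1.06/10) = 1.27644
T_e = (F − 1)·T₀ = (1.27644 − 1) × 290 = 80.2 K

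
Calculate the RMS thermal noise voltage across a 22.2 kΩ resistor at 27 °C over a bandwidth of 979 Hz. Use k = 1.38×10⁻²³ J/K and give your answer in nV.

600 nV

T = 27 °C + 273.15 = 300.15 K
V_n = √(4kTRB)
4kTRB = 4 × 1.38×10⁻²³ × 300.15 × 2.22×10⁴ × 9.79×10² = 3.60×10⁻¹³ V²
V_n = √(3.60×10⁻¹³) = 6.00×10⁻⁷ V = 600 nV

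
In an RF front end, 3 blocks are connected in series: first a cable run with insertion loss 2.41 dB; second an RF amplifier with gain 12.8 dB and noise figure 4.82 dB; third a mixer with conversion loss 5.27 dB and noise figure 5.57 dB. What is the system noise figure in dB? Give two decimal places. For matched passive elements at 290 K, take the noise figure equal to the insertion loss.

7.42 dB

Convert to linear (a loss of L dB is a gain of −L dB): F_i = 10^(NF_i/10), G_i = 10^(G_i,dB/10)
  Stage 1: F_1 = 10^(2.41/10) = 1.742, G_1 = 10^(−2.41/10) = 0.5741
  Stage 2: F_2 = 10^(4.82/10) = 3.034, G_2 = 10^(12.8/10) = 19.05
  Stage 3: F_3 = 10^(5.57/10) = 3.606, G_3 = 10^(−5.27/10) = 0.2972
Friis cascade:
  F = 1.742 + (3.034 − 1)/0.5741 + (3.606 − 1)/10.94 = 5.523
NF = 10 log₁₀(5.523) = 7.42 dB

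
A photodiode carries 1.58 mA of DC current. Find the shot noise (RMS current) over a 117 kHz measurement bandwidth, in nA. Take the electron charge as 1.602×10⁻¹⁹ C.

I_n = √(2qI·B)
2qI·B = 2 × 1.602×10⁻¹⁹ × 1.58×10⁻³ × 1.17×10⁵ = 5.92×10⁻¹⁷ A²
I_n = √(5.92×10⁻¹⁷) = 7.70×10⁻⁹ A = 7.70 nA

7.70 nA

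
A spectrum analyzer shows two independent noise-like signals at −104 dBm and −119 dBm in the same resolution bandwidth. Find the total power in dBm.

Convert to linear, add, convert back:
P₁ = 3.98×10⁻¹⁴ W, P₂ = 1.26×10⁻¹⁵ W
P_tot = 4.11×10⁻¹⁴ W → 10 log₁₀(P_tot / 10⁻³) = −103.9 dBm

−103.9 dBm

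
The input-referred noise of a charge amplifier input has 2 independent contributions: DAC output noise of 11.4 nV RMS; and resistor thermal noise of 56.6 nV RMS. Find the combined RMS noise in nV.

57.7 nV

Uncorrelated sources add in power (mean-square): V_tot = √(ΣV_i²)
V_tot = √[(1.14×10⁻⁸)² + (5.66×10⁻⁸)²] = 5.77×10⁻⁸ V = 57.7 nV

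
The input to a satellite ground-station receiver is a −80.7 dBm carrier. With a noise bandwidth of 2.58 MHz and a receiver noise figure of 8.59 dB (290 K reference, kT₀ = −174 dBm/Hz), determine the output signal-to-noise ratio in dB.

20.6 dB

Noise floor: N = −174 + 10 log₁₀(B) + NF
10 log₁₀(2.58×10⁶) = 64.12 dB
N = −174 + 64.12 + 8.59 = −101.29 dBm
SNR = P_sig − N = −80.7 − (−101.29) = 20.59 dB → 20.6 dB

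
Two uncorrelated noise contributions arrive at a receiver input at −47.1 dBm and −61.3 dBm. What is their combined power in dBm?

Convert to linear, add, convert back:
P₁ = 1.95×10⁻⁸ W, P₂ = 7.41×10⁻¹⁰ W
P_tot = 2.02×10⁻⁸ W → 10 log₁₀(P_tot / 10⁻³) = −46.9 dBm

−46.9 dBm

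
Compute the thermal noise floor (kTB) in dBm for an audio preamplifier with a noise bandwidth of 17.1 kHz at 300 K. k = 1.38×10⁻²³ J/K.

−131.5 dBm

P_n = kTB = 1.38×10⁻²³ × 300 × 1.71×10⁴ = 7.08×10⁻¹⁷ W
In dBm: 10 log₁₀(7.08×10⁻¹⁷ / 10⁻³) = −131.5 dBm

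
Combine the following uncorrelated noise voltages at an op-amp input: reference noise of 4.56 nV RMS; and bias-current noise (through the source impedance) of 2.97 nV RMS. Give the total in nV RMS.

Uncorrelated sources add in power (mean-square): V_tot = √(ΣV_i²)
V_tot = √[(4.56×10⁻⁹)² + (2.97×10⁻⁹)²] = 5.44×10⁻⁹ V = 5.44 nV

5.44 nV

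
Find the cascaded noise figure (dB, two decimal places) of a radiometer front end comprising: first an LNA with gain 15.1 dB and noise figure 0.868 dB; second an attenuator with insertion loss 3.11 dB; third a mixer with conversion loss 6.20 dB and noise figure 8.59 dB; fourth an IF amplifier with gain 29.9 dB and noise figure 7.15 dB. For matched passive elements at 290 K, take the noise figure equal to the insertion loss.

4.40 dB

Convert to linear (a loss of L dB is a gain of −L dB): F_i = 10^(NF_i/10), G_i = 10^(G_i,dB/10)
  Stage 1: F_1 = 10^(0.868/10) = 1.221, G_1 = 10^(15.1/10) = 32.36
  Stage 2: F_2 = 10^(3.11/10) = 2.046, G_2 = 10^(−3.11/10) = 0.4887
  Stage 3: F_3 = 10^(8.59/10) = 7.228, G_3 = 10^(−6.20/10) = 0.2399
  Stage 4: F_4 = 10^(7.15/10) = 5.188, G_4 = 10^(29.9/10) = 977.2
Friis cascade:
  F = 1.221 + (2.046 − 1)/32.36 + (7.228 − 1)/15.81 + (5.188 − 1)/3.793 = 2.752
NF = 10 log₁₀(2.752) = 4.40 dB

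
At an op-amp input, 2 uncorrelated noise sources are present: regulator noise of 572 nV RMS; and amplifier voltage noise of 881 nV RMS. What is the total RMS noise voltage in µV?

Uncorrelated sources add in power (mean-square): V_tot = √(ΣV_i²)
V_tot = √[(5.72×10⁻⁷)² + (8.81×10⁻⁷)²] = 1.05×10⁻⁶ V = 1.05 µV

1.05 µV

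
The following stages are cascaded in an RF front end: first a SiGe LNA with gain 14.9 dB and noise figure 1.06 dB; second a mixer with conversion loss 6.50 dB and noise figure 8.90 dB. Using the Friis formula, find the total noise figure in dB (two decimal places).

Convert to linear (a loss of L dB is a gain of −L dB): F_i = 10^(NF_i/10), G_i = 10^(G_i,dB/10)
  Stage 1: F_1 = 10^(1.06/10) = 1.276, G_1 = 10^(14.9/10) = 30.90
  Stage 2: F_2 = 10^(8.90/10) = 7.762, G_2 = 10^(−6.50/10) = 0.2239
Friis cascade:
  F = 1.276 + (7.762 − 1)/30.90 = 1.495
NF = 10 log₁₀(1.495) = 1.75 dB

1.75 dB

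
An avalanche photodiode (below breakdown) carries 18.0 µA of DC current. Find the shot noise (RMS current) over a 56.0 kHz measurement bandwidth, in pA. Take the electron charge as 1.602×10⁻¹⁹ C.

I_n = √(2qI·B)
2qI·B = 2 × 1.602×10⁻¹⁹ × 1.80×10⁻⁵ × 5.60×10⁴ = 3.23×10⁻¹⁹ A²
I_n = √(3.23×10⁻¹⁹) = 5.68×10⁻¹⁰ A = 568 pA

568 pA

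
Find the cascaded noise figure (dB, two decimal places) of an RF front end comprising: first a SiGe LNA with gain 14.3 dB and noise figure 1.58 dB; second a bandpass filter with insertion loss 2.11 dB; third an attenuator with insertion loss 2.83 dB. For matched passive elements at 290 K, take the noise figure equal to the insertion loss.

1.81 dB

Convert to linear (a loss of L dB is a gain of −L dB): F_i = 10^(NF_i/10), G_i = 10^(G_i,dB/10)
  Stage 1: F_1 = 10^(1.58/10) = 1.439, G_1 = 10^(14.3/10) = 26.92
  Stage 2: F_2 = 10^(2.11/10) = 1.626, G_2 = 10^(−2.11/10) = 0.6152
  Stage 3: F_3 = 10^(2.83/10) = 1.919, G_3 = 10^(−2.83/10) = 0.5212
Friis cascade:
  F = 1.439 + (1.626 − 1)/26.92 + (1.919 − 1)/16.56 = 1.518
NF = 10 log₁₀(1.518) = 1.81 dB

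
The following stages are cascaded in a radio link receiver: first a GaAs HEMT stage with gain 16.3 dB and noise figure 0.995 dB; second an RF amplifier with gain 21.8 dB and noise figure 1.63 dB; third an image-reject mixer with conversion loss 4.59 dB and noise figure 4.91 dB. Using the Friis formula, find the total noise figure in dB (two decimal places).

1.03 dB

Convert to linear (a loss of L dB is a gain of −L dB): F_i = 10^(NF_i/10), G_i = 10^(G_i,dB/10)
  Stage 1: F_1 = 10^(0.995/10) = 1.257, G_1 = 10^(16.3/10) = 42.66
  Stage 2: F_2 = 10^(1.63/10) = 1.455, G_2 = 10^(21.8/10) = 151.4
  Stage 3: F_3 = 10^(4.91/10) = 3.097, G_3 = 10^(−4.59/10) = 0.3475
Friis cascade:
  F = 1.257 + (1.455 − 1)/42.66 + (3.097 − 1)/6457 = 1.268
NF = 10 log₁₀(1.268) = 1.03 dB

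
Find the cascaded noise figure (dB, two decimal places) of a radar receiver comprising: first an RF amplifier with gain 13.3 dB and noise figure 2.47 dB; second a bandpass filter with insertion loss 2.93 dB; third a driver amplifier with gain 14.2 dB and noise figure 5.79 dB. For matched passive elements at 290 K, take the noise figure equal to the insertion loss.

Convert to linear (a loss of L dB is a gain of −L dB): F_i = 10^(NF_i/10), G_i = 10^(G_i,dB/10)
  Stage 1: F_1 = 10^(2.47/10) = 1.766, G_1 = 10^(13.3/10) = 21.38
  Stage 2: F_2 = 10^(2.93/10) = 1.963, G_2 = 10^(−2.93/10) = 0.5093
  Stage 3: F_3 = 10^(5.79/10) = 3.793, G_3 = 10^(14.2/10) = 26.30
Friis cascade:
  F = 1.766 + (1.963 − 1)/21.38 + (3.793 − 1)/10.89 = 2.068
NF = 10 log₁₀(2.068) = 3.15 dB

3.15 dB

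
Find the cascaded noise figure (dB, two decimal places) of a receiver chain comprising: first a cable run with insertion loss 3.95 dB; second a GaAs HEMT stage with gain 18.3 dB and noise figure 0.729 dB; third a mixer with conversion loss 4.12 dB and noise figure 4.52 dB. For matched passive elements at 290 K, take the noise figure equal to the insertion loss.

Convert to linear (a loss of L dB is a gain of −L dB): F_i = 10^(NF_i/10), G_i = 10^(G_i,dB/10)
  Stage 1: F_1 = 10^(3.95/10) = 2.483, G_1 = 10^(−3.95/10) = 0.4027
  Stage 2: F_2 = 10^(0.729/10) = 1.183, G_2 = 10^(18.3/10) = 67.61
  Stage 3: F_3 = 10^(4.52/10) = 2.831, G_3 = 10^(−4.12/10) = 0.3873
Friis cascade:
  F = 2.483 + (1.183 − 1)/0.4027 + (2.831 − 1)/27.23 = 3.004
NF = 10 log₁₀(3.004) = 4.78 dB

4.78 dB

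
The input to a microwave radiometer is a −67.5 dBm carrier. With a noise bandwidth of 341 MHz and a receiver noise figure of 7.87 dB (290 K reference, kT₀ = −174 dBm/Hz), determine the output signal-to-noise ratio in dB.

13.3 dB

Noise floor: N = −174 + 10 log₁₀(B) + NF
10 log₁₀(3.41×10⁸) = 85.33 dB
N = −174 + 85.33 + 7.87 = −80.80 dBm
SNR = P_sig − N = −67.5 − (−80.80) = 13.30 dB → 13.3 dB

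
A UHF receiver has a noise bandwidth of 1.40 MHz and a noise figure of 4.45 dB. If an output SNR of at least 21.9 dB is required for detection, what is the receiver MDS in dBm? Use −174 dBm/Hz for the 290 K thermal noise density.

Sensitivity = −174 + 10 log₁₀(B) + NF + SNR_min
= −174 + 61.46 + 4.45 + 21.9
= −86.19 dBm → −86.2 dBm

−86.2 dBm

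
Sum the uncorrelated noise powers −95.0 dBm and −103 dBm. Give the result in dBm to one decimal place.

−94.4 dBm

Convert to linear, add, convert back:
P₁ = 3.16×10⁻¹³ W, P₂ = 5.01×10⁻¹⁴ W
P_tot = 3.66×10⁻¹³ W → 10 log₁₀(P_tot / 10⁻³) = −94.4 dBm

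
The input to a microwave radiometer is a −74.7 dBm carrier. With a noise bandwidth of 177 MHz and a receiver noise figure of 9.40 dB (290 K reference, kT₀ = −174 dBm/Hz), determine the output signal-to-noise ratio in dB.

7.4 dB

Noise floor: N = −174 + 10 log₁₀(B) + NF
10 log₁₀(1.77×10⁸) = 82.48 dB
N = −174 + 82.48 + 9.40 = −82.12 dBm
SNR = P_sig − N = −74.7 − (−82.12) = 7.42 dB → 7.4 dB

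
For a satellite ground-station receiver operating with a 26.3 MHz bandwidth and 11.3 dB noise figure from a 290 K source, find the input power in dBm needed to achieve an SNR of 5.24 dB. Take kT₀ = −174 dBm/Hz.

Sensitivity = −174 + 10 log₁₀(B) + NF + SNR_min
= −174 + 74.2 + 11.3 + 5.24
= −83.26 dBm → −83.3 dBm

−83.3 dBm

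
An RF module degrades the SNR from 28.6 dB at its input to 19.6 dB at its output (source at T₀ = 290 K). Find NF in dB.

NF (dB) = SNR_in(dB) − SNR_out(dB) when the source is at T₀
NF = 28.6 − 19.6 = 9.0 dB

9.0 dB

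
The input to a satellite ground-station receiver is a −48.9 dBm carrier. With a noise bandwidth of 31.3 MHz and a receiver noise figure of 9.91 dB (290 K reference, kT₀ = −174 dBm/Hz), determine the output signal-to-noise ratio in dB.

40.2 dB

Noise floor: N = −174 + 10 log₁₀(B) + NF
10 log₁₀(3.13×10⁷) = 74.96 dB
N = −174 + 74.96 + 9.91 = −89.13 dBm
SNR = P_sig − N = −48.9 − (−89.13) = 40.23 dB → 40.2 dB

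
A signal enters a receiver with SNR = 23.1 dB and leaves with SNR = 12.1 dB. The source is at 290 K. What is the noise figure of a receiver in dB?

NF (dB) = SNR_in(dB) − SNR_out(dB) when the source is at T₀
NF = 23.1 − 12.1 = 11.0 dB

11.0 dB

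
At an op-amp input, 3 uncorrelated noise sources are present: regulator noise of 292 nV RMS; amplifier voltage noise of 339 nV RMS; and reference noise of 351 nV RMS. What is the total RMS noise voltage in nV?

569 nV

Uncorrelated sources add in power (mean-square): V_tot = √(ΣV_i²)
V_tot = √[(2.92×10⁻⁷)² + (3.39×10⁻⁷)² + (3.51×10⁻⁷)²] = 5.69×10⁻⁷ V = 569 nV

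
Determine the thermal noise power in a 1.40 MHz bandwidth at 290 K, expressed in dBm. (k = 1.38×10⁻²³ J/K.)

−112.5 dBm

P_n = kTB = 1.38×10⁻²³ × 290 × 1.40×10⁶ = 5.60×10⁻¹⁵ W
In dBm: 10 log₁₀(5.60×10⁻¹⁵ / 10⁻³) = −112.5 dBm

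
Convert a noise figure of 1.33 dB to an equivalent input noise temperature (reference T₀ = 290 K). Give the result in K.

104 K

F = 10^(1.33/10) = 1.35831
T_e = (F − 1)·T₀ = (1.35831 − 1) × 290 = 104 K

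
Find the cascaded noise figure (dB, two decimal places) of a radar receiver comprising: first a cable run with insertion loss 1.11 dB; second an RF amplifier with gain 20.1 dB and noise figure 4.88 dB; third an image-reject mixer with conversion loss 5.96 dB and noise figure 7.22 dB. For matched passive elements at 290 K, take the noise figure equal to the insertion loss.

Convert to linear (a loss of L dB is a gain of −L dB): F_i = 10^(NF_i/10), G_i = 10^(G_i,dB/10)
  Stage 1: F_1 = 10^(1.11/10) = 1.291, G_1 = 10^(−1.11/10) = 0.7745
  Stage 2: F_2 = 10^(4.88/10) = 3.076, G_2 = 10^(20.1/10) = 102.3
  Stage 3: F_3 = 10^(7.22/10) = 5.272, G_3 = 10^(−5.96/10) = 0.2535
Friis cascade:
  F = 1.291 + (3.076 − 1)/0.7745 + (5.272 − 1)/79.25 = 4.026
NF = 10 log₁₀(4.026) = 6.05 dB

6.05 dB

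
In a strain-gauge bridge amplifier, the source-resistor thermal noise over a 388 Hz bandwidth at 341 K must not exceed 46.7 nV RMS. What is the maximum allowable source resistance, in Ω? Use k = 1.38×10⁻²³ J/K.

299 Ω

Johnson–Nyquist: V_n = √(4kTRB) ⇒ R = V_n² / (4kTB)
4kTB = 4 × 1.38×10⁻²³ × 341 × 3.88×10² = 7.30×10⁻¹⁸
R = (4.67×10⁻⁸)² / 7.30×10⁻¹⁸ = 2.99×10² Ω = 299 Ω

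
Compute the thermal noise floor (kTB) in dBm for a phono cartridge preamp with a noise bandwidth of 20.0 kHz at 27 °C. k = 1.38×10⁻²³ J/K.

T = 27 °C + 273.15 = 300.15 K
P_n = kTB = 1.38×10⁻²³ × 300.15 × 2.00×10⁴ = 8.28×10⁻¹⁷ W
In dBm: 10 log₁₀(8.28×10⁻¹⁷ / 10⁻³) = −130.8 dBm

−130.8 dBm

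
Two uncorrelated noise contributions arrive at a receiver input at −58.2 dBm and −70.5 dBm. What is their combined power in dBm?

−58.0 dBm

Convert to linear, add, convert back:
P₁ = 1.51×10⁻⁹ W, P₂ = 8.91×10⁻¹¹ W
P_tot = 1.60×10⁻⁹ W → 10 log₁₀(P_tot / 10⁻³) = −58.0 dBm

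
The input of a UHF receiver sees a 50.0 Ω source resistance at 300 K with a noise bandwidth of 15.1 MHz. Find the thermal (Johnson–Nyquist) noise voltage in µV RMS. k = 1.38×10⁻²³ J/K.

3.54 µV

V_n = √(4kTRB)
4kTRB = 4 × 1.38×10⁻²³ × 300 × 5.00×10¹ × 1.51×10⁷ = 1.25×10⁻¹¹ V²
V_n = √(1.25×10⁻¹¹) = 3.54×10⁻⁶ V = 3.54 µV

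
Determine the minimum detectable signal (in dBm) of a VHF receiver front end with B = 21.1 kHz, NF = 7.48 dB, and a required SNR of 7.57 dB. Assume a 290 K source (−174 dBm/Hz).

Sensitivity = −174 + 10 log₁₀(B) + NF + SNR_min
= −174 + 43.24 + 7.48 + 7.57
= −115.71 dBm → −115.7 dBm

−115.7 dBm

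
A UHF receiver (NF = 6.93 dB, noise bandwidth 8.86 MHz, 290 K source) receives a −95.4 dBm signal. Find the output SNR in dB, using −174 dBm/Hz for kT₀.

Noise floor: N = −174 + 10 log₁₀(B) + NF
10 log₁₀(8.86×10⁶) = 69.47 dB
N = −174 + 69.47 + 6.93 = −97.60 dBm
SNR = P_sig − N = −95.4 − (−97.60) = 2.20 dB → 2.2 dB

2.2 dB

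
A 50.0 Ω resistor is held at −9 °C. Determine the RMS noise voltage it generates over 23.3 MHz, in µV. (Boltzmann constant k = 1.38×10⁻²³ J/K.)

T = −9 °C + 273.15 = 264.15 K
V_n = √(4kTRB)
4kTRB = 4 × 1.38×10⁻²³ × 264.15 × 5.00×10¹ × 2.33×10⁷ = 1.70×10⁻¹¹ V²
V_n = √(1.70×10⁻¹¹) = 4.12×10⁻⁶ V = 4.12 µV

4.12 µV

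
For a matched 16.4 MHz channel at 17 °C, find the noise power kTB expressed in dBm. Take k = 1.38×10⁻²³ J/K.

T = 17 °C + 273.15 = 290.15 K
P_n = kTB = 1.38×10⁻²³ × 290.15 × 1.64×10⁷ = 6.57×10⁻¹⁴ W
In dBm: 10 log₁₀(6.57×10⁻¹⁴ / 10⁻³) = −101.8 dBm

−101.8 dBm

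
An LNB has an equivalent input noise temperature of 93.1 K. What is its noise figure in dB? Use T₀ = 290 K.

1.21 dB

F = 1 + T_e/T₀ = 1 + 93.1/290 = 1.32103
NF = 10 log₁₀(1.32103) = 1.21 dB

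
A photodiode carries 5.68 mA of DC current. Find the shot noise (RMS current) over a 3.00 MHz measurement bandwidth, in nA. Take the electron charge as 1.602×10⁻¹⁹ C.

I_n = √(2qI·B)
2qI·B = 2 × 1.602×10⁻¹⁹ × 5.68×10⁻³ × 3.00×10⁶ = 5.46×10⁻¹⁵ A²
I_n = √(5.46×10⁻¹⁵) = 7.39×10⁻⁸ A = 73.9 nA

73.9 nA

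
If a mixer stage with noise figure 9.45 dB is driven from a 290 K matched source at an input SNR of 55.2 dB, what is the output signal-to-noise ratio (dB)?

By definition F = SNR_in/SNR_out, so in dB: SNR_out = SNR_in − NF
SNR_out = 55.2 − 9.45 = 45.75 dB

45.75 dB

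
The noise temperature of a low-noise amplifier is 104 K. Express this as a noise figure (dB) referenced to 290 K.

1.33 dB

F = 1 + T_e/T₀ = 1 + 104/290 = 1.35862
NF = 10 log₁₀(1.35862) = 1.33 dB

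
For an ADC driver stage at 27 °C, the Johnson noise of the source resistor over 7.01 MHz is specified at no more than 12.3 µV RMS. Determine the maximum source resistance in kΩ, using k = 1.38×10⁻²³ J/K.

1.30 kΩ

T = 27 °C + 273.15 = 300.15 K
Johnson–Nyquist: V_n = √(4kTRB) ⇒ R = V_n² / (4kTB)
4kTB = 4 × 1.38×10⁻²³ × 300.15 × 7.01×10⁶ = 1.16×10⁻¹³
R = (1.23×10⁻⁵)² / 1.16×10⁻¹³ = 1.30×10³ Ω = 1.30 kΩ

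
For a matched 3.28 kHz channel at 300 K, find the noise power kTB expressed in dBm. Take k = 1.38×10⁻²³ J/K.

−138.7 dBm

P_n = kTB = 1.38×10⁻²³ × 300 × 3.28×10³ = 1.36×10⁻¹⁷ W
In dBm: 10 log₁₀(1.36×10⁻¹⁷ / 10⁻³) = −138.7 dBm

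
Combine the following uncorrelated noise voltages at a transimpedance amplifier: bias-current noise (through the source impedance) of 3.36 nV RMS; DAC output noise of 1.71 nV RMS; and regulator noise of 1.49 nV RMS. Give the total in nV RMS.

4.05 nV

Uncorrelated sources add in power (mean-square): V_tot = √(ΣV_i²)
V_tot = √[(3.36×10⁻⁹)² + (1.71×10⁻⁹)² + (1.49×10⁻⁹)²] = 4.05×10⁻⁹ V = 4.05 nV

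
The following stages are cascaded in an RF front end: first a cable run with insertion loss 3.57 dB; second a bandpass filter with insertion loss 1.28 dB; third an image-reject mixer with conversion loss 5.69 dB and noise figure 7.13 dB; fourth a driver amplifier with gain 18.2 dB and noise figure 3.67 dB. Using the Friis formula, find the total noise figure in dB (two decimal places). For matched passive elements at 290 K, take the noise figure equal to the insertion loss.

Convert to linear (a loss of L dB is a gain of −L dB): F_i = 10^(NF_i/10), G_i = 10^(G_i,dB/10)
  Stage 1: F_1 = 10^(3.57/10) = 2.275, G_1 = 10^(−3.57/10) = 0.4395
  Stage 2: F_2 = 10^(1.28/10) = 1.343, G_2 = 10^(−1.28/10) = 0.7447
  Stage 3: F_3 = 10^(7.13/10) = 5.164, G_3 = 10^(−5.69/10) = 0.2698
  Stage 4: F_4 = 10^(3.67/10) = 2.328, G_4 = 10^(18.2/10) = 66.07
Friis cascade:
  F = 2.275 + (1.343 − 1)/0.4395 + (5.164 − 1)/0.3273 + (2.328 − 1)/0.08831 = 30.82
NF = 10 log₁₀(30.82) = 14.89 dB

14.89 dB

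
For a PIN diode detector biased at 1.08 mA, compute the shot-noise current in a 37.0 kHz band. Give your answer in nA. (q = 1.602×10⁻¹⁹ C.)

3.58 nA

I_n = √(2qI·B)
2qI·B = 2 × 1.602×10⁻¹⁹ × 1.08×10⁻³ × 3.70×10⁴ = 1.28×10⁻¹⁷ A²
I_n = √(1.28×10⁻¹⁷) = 3.58×10⁻⁹ A = 3.58 nA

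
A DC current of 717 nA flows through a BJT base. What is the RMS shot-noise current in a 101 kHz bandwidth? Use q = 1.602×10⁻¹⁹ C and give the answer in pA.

I_n = √(2qI·B)
2qI·B = 2 × 1.602×10⁻¹⁹ × 7.17×10⁻⁷ × 1.01×10⁵ = 2.32×10⁻²⁰ A²
I_n = √(2.32×10⁻²⁰) = 1.52×10⁻¹⁰ A = 152 pA

152 pA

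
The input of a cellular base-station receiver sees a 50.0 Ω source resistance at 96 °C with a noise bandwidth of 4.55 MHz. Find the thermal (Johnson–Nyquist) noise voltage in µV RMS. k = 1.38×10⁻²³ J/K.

2.15 µV

T = 96 °C + 273.15 = 369.15 K
V_n = √(4kTRB)
4kTRB = 4 × 1.38×10⁻²³ × 369.15 × 5.00×10¹ × 4.55×10⁶ = 4.64×10⁻¹² V²
V_n = √(4.64×10⁻¹²) = 2.15×10⁻⁶ V = 2.15 µV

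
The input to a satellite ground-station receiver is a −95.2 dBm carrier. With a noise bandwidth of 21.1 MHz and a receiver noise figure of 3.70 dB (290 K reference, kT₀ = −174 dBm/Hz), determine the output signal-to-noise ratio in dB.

Noise floor: N = −174 + 10 log₁₀(B) + NF
10 log₁₀(2.11×10⁷) = 73.24 dB
N = −174 + 73.24 + 3.70 = −97.06 dBm
SNR = P_sig − N = −95.2 − (−97.06) = 1.86 dB → 1.9 dB

1.9 dB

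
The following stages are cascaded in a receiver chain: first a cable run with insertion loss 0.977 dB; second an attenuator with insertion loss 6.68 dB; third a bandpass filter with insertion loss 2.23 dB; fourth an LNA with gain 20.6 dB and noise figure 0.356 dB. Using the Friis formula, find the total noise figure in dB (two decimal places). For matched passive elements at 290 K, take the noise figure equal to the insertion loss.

Convert to linear (a loss of L dB is a gain of −L dB): F_i = 10^(NF_i/10), G_i = 10^(G_i,dB/10)
  Stage 1: F_1 = 10^(0.977/10) = 1.252, G_1 = 10^(−0.977/10) = 0.7985
  Stage 2: F_2 = 10^(6.68/10) = 4.656, G_2 = 10^(−6.68/10) = 0.2148
  Stage 3: F_3 = 10^(2.23/10) = 1.671, G_3 = 10^(−2.23/10) = 0.5984
  Stage 4: F_4 = 10^(0.356/10) = 1.085, G_4 = 10^(20.6/10) = 114.8
Friis cascade:
  F = 1.252 + (4.656 − 1)/0.7985 + (1.671 − 1)/0.1715 + (1.085 − 1)/0.1026 = 10.58
NF = 10 log₁₀(10.58) = 10.24 dB

10.24 dB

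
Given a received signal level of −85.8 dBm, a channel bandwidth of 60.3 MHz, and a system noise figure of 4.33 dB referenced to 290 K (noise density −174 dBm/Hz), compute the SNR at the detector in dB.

Noise floor: N = −174 + 10 log₁₀(B) + NF
10 log₁₀(6.03×10⁷) = 77.8 dB
N = −174 + 77.8 + 4.33 = −91.87 dBm
SNR = P_sig − N = −85.8 − (−91.87) = 6.07 dB → 6.1 dB

6.1 dB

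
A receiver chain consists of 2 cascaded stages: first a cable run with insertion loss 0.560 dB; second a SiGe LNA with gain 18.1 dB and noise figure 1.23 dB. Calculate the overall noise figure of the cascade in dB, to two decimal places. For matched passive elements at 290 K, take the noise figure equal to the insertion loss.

1.79 dB

Convert to linear (a loss of L dB is a gain of −L dB): F_i = 10^(NF_i/10), G_i = 10^(G_i,dB/10)
  Stage 1: F_1 = 10^(0.560/10) = 1.138, G_1 = 10^(−0.560/10) = 0.8790
  Stage 2: F_2 = 10^(1.23/10) = 1.327, G_2 = 10^(18.1/10) = 64.57
Friis cascade:
  F = 1.138 + (1.327 − 1)/0.8790 = 1.510
NF = 10 log₁₀(1.510) = 1.79 dB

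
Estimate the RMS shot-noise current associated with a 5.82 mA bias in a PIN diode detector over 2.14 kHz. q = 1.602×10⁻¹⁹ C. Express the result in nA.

I_n = √(2qI·B)
2qI·B = 2 × 1.602×10⁻¹⁹ × 5.82×10⁻³ × 2.14×10³ = 3.99×10⁻¹⁸ A²
I_n = √(3.99×10⁻¹⁸) = 2.00×10⁻⁹ A = 2.00 nA

2.00 nA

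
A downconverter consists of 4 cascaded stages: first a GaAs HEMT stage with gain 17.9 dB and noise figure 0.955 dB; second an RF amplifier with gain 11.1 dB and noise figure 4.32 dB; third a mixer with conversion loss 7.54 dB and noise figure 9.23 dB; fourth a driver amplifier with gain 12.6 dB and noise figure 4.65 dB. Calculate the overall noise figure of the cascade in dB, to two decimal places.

1.13 dB

Convert to linear (a loss of L dB is a gain of −L dB): F_i = 10^(NF_i/10), G_i = 10^(G_i,dB/10)
  Stage 1: F_1 = 10^(0.955/10) = 1.246, G_1 = 10^(17.9/10) = 61.66
  Stage 2: F_2 = 10^(4.32/10) = 2.704, G_2 = 10^(11.1/10) = 12.88
  Stage 3: F_3 = 10^(9.23/10) = 8.375, G_3 = 10^(−7.54/10) = 0.1762
  Stage 4: F_4 = 10^(4.65/10) = 2.917, G_4 = 10^(12.6/10) = 18.20
Friis cascade:
  F = 1.246 + (2.704 − 1)/61.66 + (8.375 − 1)/794.3 + (2.917 − 1)/140.0 = 1.297
NF = 10 log₁₀(1.297) = 1.13 dB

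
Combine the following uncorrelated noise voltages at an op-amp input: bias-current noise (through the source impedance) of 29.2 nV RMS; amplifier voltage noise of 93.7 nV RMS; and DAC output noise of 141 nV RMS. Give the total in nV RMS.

Uncorrelated sources add in power (mean-square): V_tot = √(ΣV_i²)
V_tot = √[(2.92×10⁻⁸)² + (9.37×10⁻⁸)² + (1.41×10⁻⁷)²] = 1.72×10⁻⁷ V = 172 nV

172 nV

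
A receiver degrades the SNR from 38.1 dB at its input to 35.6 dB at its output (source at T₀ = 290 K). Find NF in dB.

NF (dB) = SNR_in(dB) − SNR_out(dB) when the source is at T₀
NF = 38.1 − 35.6 = 2.5 dB

2.5 dB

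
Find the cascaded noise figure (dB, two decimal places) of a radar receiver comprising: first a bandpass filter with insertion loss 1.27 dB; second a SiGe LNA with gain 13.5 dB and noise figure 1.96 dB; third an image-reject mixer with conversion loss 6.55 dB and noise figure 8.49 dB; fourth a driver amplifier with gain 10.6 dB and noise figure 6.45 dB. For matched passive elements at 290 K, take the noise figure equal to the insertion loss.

5.30 dB

Convert to linear (a loss of L dB is a gain of −L dB): F_i = 10^(NF_i/10), G_i = 10^(G_i,dB/10)
  Stage 1: F_1 = 10^(1.27/10) = 1.340, G_1 = 10^(−1.27/10) = 0.7464
  Stage 2: F_2 = 10^(1.96/10) = 1.570, G_2 = 10^(13.5/10) = 22.39
  Stage 3: F_3 = 10^(8.49/10) = 7.063, G_3 = 10^(−6.55/10) = 0.2213
  Stage 4: F_4 = 10^(6.45/10) = 4.416, G_4 = 10^(10.6/10) = 11.48
Friis cascade:
  F = 1.340 + (1.570 − 1)/0.7464 + (7.063 − 1)/16.71 + (4.416 − 1)/3.698 = 3.390
NF = 10 log₁₀(3.390) = 5.30 dB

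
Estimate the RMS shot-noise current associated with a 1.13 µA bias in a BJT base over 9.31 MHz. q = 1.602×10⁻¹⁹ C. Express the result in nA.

1.84 nA

I_n = √(2qI·B)
2qI·B = 2 × 1.602×10⁻¹⁹ × 1.13×10⁻⁶ × 9.31×10⁶ = 3.37×10⁻¹⁸ A²
I_n = √(3.37×10⁻¹⁸) = 1.84×10⁻⁹ A = 1.84 nA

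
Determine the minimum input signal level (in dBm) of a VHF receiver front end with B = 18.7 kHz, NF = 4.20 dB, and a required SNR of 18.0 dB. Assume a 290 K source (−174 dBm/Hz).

−109.1 dBm

Sensitivity = −174 + 10 log₁₀(B) + NF + SNR_min
= −174 + 42.72 + 4.20 + 18.0
= −109.08 dBm → −109.1 dBm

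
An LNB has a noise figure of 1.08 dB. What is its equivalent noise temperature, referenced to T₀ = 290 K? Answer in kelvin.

81.9 K

F = 10^(1.08/10) = 1.28233
T_e = (F − 1)·T₀ = (1.28233 − 1) × 290 = 81.9 K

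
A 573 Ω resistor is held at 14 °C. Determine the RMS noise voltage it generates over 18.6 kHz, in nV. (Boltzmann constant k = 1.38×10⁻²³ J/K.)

T = 14 °C + 273.15 = 287.15 K
V_n = √(4kTRB)
4kTRB = 4 × 1.38×10⁻²³ × 287.15 × 5.73×10² × 1.86×10⁴ = 1.69×10⁻¹³ V²
V_n = √(1.69×10⁻¹³) = 4.11×10⁻⁷ V = 411 nV

411 nV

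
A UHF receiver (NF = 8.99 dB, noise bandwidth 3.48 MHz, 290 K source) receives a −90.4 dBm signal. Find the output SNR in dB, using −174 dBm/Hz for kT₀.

Noise floor: N = −174 + 10 log₁₀(B) + NF
10 log₁₀(3.48×10⁶) = 65.42 dB
N = −174 + 65.42 + 8.99 = −99.59 dBm
SNR = P_sig − N = −90.4 − (−99.59) = 9.19 dB → 9.2 dB

9.2 dB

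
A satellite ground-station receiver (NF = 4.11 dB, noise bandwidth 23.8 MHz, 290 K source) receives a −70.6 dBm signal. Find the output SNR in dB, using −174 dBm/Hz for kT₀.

25.5 dB

Noise floor: N = −174 + 10 log₁₀(B) + NF
10 log₁₀(2.38×10⁷) = 73.77 dB
N = −174 + 73.77 + 4.11 = −96.12 dBm
SNR = P_sig − N = −70.6 − (−96.12) = 25.52 dB → 25.5 dB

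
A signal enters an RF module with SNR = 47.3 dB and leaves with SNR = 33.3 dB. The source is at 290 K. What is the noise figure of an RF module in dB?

NF (dB) = SNR_in(dB) − SNR_out(dB) when the source is at T₀
NF = 47.3 − 33.3 = 14.0 dB

14.0 dB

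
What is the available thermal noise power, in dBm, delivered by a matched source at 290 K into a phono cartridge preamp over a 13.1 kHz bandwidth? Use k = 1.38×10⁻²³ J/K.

P_n = kTB = 1.38×10⁻²³ × 290 × 1.31×10⁴ = 5.24×10⁻¹⁷ W
In dBm: 10 log₁₀(5.24×10⁻¹⁷ / 10⁻³) = −132.8 dBm

−132.8 dBm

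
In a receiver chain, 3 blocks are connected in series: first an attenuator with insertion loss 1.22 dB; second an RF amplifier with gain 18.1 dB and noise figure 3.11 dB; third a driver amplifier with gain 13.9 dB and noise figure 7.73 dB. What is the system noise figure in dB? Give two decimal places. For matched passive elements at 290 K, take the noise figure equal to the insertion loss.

Convert to linear (a loss of L dB is a gain of −L dB): F_i = 10^(NF_i/10), G_i = 10^(G_i,dB/10)
  Stage 1: F_1 = 10^(1.22/10) = 1.324, G_1 = 10^(−1.22/10) = 0.7551
  Stage 2: F_2 = 10^(3.11/10) = 2.046, G_2 = 10^(18.1/10) = 64.57
  Stage 3: F_3 = 10^(7.73/10) = 5.929, G_3 = 10^(13.9/10) = 24.55
Friis cascade:
  F = 1.324 + (2.046 − 1)/0.7551 + (5.929 − 1)/48.75 = 2.811
NF = 10 log₁₀(2.811) = 4.49 dB

4.49 dB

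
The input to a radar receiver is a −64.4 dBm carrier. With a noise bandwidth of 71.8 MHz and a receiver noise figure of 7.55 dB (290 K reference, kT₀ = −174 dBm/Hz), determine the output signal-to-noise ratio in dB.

23.5 dB

Noise floor: N = −174 + 10 log₁₀(B) + NF
10 log₁₀(7.18×10⁷) = 78.56 dB
N = −174 + 78.56 + 7.55 = −87.89 dBm
SNR = P_sig − N = −64.4 − (−87.89) = 23.49 dB → 23.5 dB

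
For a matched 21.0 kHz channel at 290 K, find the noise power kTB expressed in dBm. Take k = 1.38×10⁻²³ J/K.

P_n = kTB = 1.38×10⁻²³ × 290 × 2.10×10⁴ = 8.40×10⁻¹⁷ W
In dBm: 10 log₁₀(8.40×10⁻¹⁷ / 10⁻³) = −130.8 dBm

−130.8 dBm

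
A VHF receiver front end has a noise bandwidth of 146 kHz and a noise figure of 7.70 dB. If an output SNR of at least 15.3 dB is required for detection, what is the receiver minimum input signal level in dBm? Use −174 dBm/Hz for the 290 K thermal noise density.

Sensitivity = −174 + 10 log₁₀(B) + NF + SNR_min
= −174 + 51.64 + 7.70 + 15.3
= −99.36 dBm → −99.4 dBm

−99.4 dBm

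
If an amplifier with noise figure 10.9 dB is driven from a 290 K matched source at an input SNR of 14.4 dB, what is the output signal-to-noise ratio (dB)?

3.5 dB

By definition F = SNR_in/SNR_out, so in dB: SNR_out = SNR_in − NF
SNR_out = 14.4 − 10.9 = 3.5 dB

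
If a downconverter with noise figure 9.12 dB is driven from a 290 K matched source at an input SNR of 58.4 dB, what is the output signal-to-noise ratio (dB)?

By definition F = SNR_in/SNR_out, so in dB: SNR_out = SNR_in − NF
SNR_out = 58.4 − 9.12 = 49.28 dB

49.28 dB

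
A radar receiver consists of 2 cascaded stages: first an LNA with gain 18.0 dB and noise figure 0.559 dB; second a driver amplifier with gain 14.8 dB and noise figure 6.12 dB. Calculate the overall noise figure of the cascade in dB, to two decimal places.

0.74 dB

Convert to linear (a loss of L dB is a gain of −L dB): F_i = 10^(NF_i/10), G_i = 10^(G_i,dB/10)
  Stage 1: F_1 = 10^(0.559/10) = 1.137, G_1 = 10^(18.0/10) = 63.10
  Stage 2: F_2 = 10^(6.12/10) = 4.093, G_2 = 10^(14.8/10) = 30.20
Friis cascade:
  F = 1.137 + (4.093 − 1)/63.10 = 1.186
NF = 10 log₁₀(1.186) = 0.74 dB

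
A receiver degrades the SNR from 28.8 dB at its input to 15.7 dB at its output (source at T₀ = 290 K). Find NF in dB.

13.1 dB

NF (dB) = SNR_in(dB) − SNR_out(dB) when the source is at T₀
NF = 28.8 − 15.7 = 13.1 dB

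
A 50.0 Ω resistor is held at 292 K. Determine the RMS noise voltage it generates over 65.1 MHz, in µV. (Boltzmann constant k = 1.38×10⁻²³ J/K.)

V_n = √(4kTRB)
4kTRB = 4 × 1.38×10⁻²³ × 292 × 5.00×10¹ × 6.51×10⁷ = 5.25×10⁻¹¹ V²
V_n = √(5.25×10⁻¹¹) = 7.24×10⁻⁶ V = 7.24 µV

7.24 µV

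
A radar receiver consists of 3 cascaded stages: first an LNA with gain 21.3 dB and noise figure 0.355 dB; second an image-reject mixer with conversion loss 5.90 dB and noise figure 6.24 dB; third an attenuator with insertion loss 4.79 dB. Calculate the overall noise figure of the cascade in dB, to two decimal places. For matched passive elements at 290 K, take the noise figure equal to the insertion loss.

0.67 dB

Convert to linear (a loss of L dB is a gain of −L dB): F_i = 10^(NF_i/10), G_i = 10^(G_i,dB/10)
  Stage 1: F_1 = 10^(0.355/10) = 1.085, G_1 = 10^(21.3/10) = 134.9
  Stage 2: F_2 = 10^(6.24/10) = 4.207, G_2 = 10^(−5.90/10) = 0.2570
  Stage 3: F_3 = 10^(4.79/10) = 3.013, G_3 = 10^(−4.79/10) = 0.3319
Friis cascade:
  F = 1.085 + (4.207 − 1)/134.9 + (3.013 − 1)/34.67 = 1.167
NF = 10 log₁₀(1.167) = 0.67 dB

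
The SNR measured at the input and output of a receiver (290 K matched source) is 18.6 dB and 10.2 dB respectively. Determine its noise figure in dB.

NF (dB) = SNR_in(dB) − SNR_out(dB) when the source is at T₀
NF = 18.6 − 10.2 = 8.4 dB

8.4 dB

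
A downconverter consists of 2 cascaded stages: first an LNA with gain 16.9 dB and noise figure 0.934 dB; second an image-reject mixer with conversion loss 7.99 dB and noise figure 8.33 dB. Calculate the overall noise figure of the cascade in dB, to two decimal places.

1.33 dB

Convert to linear (a loss of L dB is a gain of −L dB): F_i = 10^(NF_i/10), G_i = 10^(G_i,dB/10)
  Stage 1: F_1 = 10^(0.934/10) = 1.240, G_1 = 10^(16.9/10) = 48.98
  Stage 2: F_2 = 10^(8.33/10) = 6.808, G_2 = 10^(−7.99/10) = 0.1589
Friis cascade:
  F = 1.240 + (6.808 − 1)/48.98 = 1.359
NF = 10 log₁₀(1.359) = 1.33 dB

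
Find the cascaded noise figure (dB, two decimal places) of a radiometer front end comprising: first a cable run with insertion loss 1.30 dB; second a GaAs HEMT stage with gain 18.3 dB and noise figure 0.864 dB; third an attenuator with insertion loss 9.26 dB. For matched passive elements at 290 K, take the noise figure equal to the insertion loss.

2.54 dB

Convert to linear (a loss of L dB is a gain of −L dB): F_i = 10^(NF_i/10), G_i = 10^(G_i,dB/10)
  Stage 1: F_1 = 10^(1.30/10) = 1.349, G_1 = 10^(−1.30/10) = 0.7413
  Stage 2: F_2 = 10^(0.864/10) = 1.220, G_2 = 10^(18.3/10) = 67.61
  Stage 3: F_3 = 10^(9.26/10) = 8.433, G_3 = 10^(−9.26/10) = 0.1186
Friis cascade:
  F = 1.349 + (1.220 − 1)/0.7413 + (8.433 − 1)/50.12 = 1.794
NF = 10 log₁₀(1.794) = 2.54 dB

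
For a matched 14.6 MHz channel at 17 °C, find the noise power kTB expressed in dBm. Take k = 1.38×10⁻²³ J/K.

T = 17 °C + 273.15 = 290.15 K
P_n = kTB = 1.38×10⁻²³ × 290.15 × 1.46×10⁷ = 5.85×10⁻¹⁴ W
In dBm: 10 log₁₀(5.85×10⁻¹⁴ / 10⁻³) = −102.3 dBm

−102.3 dBm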